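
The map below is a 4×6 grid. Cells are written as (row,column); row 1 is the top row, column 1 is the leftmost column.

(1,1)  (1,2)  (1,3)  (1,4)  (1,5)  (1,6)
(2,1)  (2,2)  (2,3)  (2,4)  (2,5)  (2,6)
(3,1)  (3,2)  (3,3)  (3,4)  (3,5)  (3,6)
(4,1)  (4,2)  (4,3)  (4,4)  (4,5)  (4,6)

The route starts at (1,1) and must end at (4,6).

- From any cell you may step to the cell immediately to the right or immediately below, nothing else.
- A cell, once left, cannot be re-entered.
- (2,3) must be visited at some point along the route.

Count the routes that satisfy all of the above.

30

A right/down-only route from (1,1) to (4,6) makes exactly 3 down-moves and 5 right-moves in some order.
With no other constraints that would be C(8,3) = 56 routes.
Split at (2,3) and multiply the segment counts: (1,1)→(2,3): 3; (2,3)→(4,6): 10; product = 30.
That gives 30 routes.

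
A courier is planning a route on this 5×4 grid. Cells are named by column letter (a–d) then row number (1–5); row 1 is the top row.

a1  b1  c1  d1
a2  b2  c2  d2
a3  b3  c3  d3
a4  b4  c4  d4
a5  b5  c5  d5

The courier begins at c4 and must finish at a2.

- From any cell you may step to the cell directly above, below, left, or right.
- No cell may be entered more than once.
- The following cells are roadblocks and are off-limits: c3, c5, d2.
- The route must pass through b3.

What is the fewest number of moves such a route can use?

4

Any route passes through b3 somewhere between c4 and a2. Summing Manhattan distances along the two legs (c4 → b3 → a2) gives a lower bound of 2 + 2 = 4 moves.
A route of 4 moves achieves this: c4 → b4 → b3 → b2 → a2.
Since 4 matches the lower bound, it is optimal.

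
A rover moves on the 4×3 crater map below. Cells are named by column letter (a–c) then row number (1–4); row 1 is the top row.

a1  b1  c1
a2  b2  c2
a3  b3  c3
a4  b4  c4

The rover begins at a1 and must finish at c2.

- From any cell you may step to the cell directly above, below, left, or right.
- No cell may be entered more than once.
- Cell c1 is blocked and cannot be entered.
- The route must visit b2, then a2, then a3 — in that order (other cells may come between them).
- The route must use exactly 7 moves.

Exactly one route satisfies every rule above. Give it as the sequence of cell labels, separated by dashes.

a1 - b1 - b2 - a2 - a3 - b3 - c3 - c2

The waypoints must appear in the order b2, a2, a3, with no cell reused.
Route from a1: right 1 to b1, down 1 to b2, left 1 to a2, down 1 to a3, right 2 to c3, up 1 to c2 — 7 moves in all.
Check: order respected (b2 at step 2, a2 at step 3, a3 at step 4); 7 moves as required.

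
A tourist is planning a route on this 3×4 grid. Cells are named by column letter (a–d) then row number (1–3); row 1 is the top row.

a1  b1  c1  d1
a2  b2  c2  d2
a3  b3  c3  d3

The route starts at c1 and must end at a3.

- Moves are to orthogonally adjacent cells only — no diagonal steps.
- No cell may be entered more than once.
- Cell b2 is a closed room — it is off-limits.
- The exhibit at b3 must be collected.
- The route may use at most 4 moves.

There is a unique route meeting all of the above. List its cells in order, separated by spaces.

c1 c2 c3 b3 a3

The 4-move cap with required stops at b3 leaves no slack for detours.
Route from c1: down 2 to c3, left 2 to a3 — 4 moves in all.
Check: all required cells visited; 4 ≤ 4 moves.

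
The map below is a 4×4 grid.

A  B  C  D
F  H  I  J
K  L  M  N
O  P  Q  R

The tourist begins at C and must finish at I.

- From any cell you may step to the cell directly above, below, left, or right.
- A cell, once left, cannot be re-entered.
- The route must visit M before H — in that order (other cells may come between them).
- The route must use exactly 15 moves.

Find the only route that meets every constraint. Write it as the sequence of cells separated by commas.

C, D, J, N, R, Q, M, L, P, O, K, F, A, B, H, I

The waypoints must appear in the order M, H, with no cell reused.
Route from C: right to D, 3× down (reaching R), left to Q, up to M, left to L, down to P, left to O, 3× up (reaching A), right to B, down to H, right to I — 15 moves in all.
Check: order respected (M at step 6, H at step 14); 15 moves as required.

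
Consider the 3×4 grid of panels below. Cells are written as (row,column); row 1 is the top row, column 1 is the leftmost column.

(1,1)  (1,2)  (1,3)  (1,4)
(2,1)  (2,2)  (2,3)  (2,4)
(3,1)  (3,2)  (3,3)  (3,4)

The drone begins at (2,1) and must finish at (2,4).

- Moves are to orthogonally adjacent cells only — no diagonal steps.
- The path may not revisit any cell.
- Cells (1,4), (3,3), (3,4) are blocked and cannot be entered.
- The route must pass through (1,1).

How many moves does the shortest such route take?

Any route passes through (1,1) somewhere between (2,1) and (2,4). Summing Manhattan distances along the two legs ((2,1) → (1,1) → (2,4)) gives a lower bound of 1 + 4 = 5 moves.
A route of 5 moves achieves this: (2,1) → (1,1) → (1,2) → (2,2) → (2,3) → (2,4).
Since 5 matches the lower bound, it is optimal.

5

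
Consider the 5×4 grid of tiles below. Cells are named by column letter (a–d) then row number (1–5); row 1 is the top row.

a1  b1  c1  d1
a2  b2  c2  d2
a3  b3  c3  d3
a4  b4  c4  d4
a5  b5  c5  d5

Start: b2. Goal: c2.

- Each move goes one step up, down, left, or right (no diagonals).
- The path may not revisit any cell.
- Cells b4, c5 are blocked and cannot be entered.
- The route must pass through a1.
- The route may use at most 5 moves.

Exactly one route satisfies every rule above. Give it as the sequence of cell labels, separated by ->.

b2 -> a2 -> a1 -> b1 -> c1 -> c2

The 5-move cap with required stops at a1 leaves no slack for detours.
Route from b2: left to a2, up to a1, 2× right (reaching c1), down to c2 — 5 moves in all.
Check: all required cells visited; 5 ≤ 5 moves.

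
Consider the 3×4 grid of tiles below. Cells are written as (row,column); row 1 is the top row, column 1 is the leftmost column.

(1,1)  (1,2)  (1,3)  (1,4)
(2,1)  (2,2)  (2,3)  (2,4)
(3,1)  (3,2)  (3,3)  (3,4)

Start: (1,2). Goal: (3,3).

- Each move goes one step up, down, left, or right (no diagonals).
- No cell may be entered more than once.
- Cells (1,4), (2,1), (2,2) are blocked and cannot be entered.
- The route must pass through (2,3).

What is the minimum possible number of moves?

Any route passes through (2,3) somewhere between (1,2) and (3,3). Summing Manhattan distances along the two legs ((1,2) → (2,3) → (3,3)) gives a lower bound of 2 + 1 = 3 moves.
A route of 3 moves achieves this: (1,2) → (1,3) → (2,3) → (3,3).
Since 3 matches the lower bound, it is optimal.

3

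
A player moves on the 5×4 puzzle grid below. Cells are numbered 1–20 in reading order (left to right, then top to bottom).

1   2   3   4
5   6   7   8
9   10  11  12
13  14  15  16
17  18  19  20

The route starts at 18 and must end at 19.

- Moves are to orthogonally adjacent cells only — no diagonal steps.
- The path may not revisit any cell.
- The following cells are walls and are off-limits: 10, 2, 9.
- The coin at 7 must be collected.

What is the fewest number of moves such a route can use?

9

Any route passes through 7 somewhere between 18 and 19. Summing Manhattan distances along the two legs (18 → 7 → 19) gives a lower bound of 4 + 3 = 7 moves.
The shortest route satisfying every rule uses 9 moves: 18 → 14 → 15 → 11 → 7 → 8 → 12 → 16 → 20 → 19.
The bound of 7 isn't tight here; checking systematically, no route of length 7 through 8 satisfies every constraint, so 9 is the minimum.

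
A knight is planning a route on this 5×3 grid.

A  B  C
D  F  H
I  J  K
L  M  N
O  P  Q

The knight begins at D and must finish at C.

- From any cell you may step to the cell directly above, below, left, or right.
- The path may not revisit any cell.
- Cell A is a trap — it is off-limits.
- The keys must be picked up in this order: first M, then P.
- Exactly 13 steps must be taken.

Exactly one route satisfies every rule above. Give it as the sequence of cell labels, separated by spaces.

D I J M L O P Q N K H F B C

The waypoints must appear in the order M, P, with no cell reused.
Route from D: down to I, right to J, down to M, left to L, down to O, 2× right (reaching Q), 3× up (reaching H), left to F, up to B, right to C — 13 moves in all.
Check: order respected (M at step 3, P at step 6); 13 moves as required.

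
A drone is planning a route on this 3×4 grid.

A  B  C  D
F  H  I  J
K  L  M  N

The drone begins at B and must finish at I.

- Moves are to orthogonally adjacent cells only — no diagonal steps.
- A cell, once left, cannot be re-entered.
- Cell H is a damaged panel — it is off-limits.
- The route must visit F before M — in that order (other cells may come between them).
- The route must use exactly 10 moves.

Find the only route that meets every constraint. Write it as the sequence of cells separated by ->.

B -> A -> F -> K -> L -> M -> N -> J -> D -> C -> I

The waypoints must appear in the order F, M, with no cell reused.
Route from B: left 1 to A, down 2 to K, right 3 to N, up 2 to D, left 1 to C, down 1 to I — 10 moves in all.
Check: order respected (F at step 2, M at step 5); 10 moves as required.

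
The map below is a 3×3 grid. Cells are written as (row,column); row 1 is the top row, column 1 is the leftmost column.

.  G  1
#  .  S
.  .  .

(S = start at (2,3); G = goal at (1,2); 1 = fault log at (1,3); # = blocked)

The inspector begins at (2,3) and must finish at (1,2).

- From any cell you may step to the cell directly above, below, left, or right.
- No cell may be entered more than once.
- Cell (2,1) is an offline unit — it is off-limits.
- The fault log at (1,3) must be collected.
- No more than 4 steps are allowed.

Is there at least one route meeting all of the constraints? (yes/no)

One route that works: (2,3) → (1,3) → (1,2).

yes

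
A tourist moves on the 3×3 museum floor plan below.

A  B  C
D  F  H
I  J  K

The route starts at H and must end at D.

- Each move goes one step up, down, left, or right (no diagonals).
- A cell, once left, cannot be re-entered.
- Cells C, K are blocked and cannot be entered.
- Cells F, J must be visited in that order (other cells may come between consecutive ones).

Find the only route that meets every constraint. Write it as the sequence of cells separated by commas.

The waypoints must appear in the order F, J, with no cell reused.
Route from H: left to F, down to J, left to I, up to D — 4 moves in all.
Check: order respected (F at step 1, J at step 2).

H, F, J, I, D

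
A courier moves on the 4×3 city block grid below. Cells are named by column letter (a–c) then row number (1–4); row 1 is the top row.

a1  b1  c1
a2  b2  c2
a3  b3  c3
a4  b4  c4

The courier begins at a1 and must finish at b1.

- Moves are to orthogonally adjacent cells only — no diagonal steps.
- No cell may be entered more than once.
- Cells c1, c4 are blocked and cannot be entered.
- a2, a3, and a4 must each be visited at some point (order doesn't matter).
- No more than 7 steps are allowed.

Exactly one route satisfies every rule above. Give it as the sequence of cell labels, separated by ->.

a1 -> a2 -> a3 -> a4 -> b4 -> b3 -> b2 -> b1

The budget equals the shortest possible length, so every move has to be on a shortest route through the required cells.
Route from a1: down 3 to a4, right 1 to b4, up 3 to b1 — 7 moves in all.
Check: all required cells visited; 7 ≤ 7 moves.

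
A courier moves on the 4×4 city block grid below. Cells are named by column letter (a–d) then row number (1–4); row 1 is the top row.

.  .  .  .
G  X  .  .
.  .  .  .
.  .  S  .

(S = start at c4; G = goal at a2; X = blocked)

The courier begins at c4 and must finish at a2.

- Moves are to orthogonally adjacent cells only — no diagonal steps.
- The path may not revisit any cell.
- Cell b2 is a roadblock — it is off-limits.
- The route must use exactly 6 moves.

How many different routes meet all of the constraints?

Need simple routes of exactly 6 moves from c4 to a2 (Manhattan distance 4, so 1 moves are spent on a detour and 1 undoing it).
Enumerating: c4 c3 c2 c1 b1 a1 a2 | c4 c3 b3 b4 a4 a3 a2 | c4 d4 d3 c3 b3 a3 a2.
That gives 3 routes.

3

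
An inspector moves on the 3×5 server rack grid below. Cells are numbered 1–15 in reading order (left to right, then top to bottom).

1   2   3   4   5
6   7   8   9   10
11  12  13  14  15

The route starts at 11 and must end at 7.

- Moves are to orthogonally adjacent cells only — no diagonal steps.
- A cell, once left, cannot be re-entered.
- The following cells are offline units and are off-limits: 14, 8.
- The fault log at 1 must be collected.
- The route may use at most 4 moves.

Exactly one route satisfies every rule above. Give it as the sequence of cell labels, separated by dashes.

The 4-move cap with required stops at 1 leaves no slack for detours.
Route from 11: 2× up (reaching 1), right to 2, down to 7 — 4 moves in all.
Check: all required cells visited; 4 ≤ 4 moves.

11 - 6 - 1 - 2 - 7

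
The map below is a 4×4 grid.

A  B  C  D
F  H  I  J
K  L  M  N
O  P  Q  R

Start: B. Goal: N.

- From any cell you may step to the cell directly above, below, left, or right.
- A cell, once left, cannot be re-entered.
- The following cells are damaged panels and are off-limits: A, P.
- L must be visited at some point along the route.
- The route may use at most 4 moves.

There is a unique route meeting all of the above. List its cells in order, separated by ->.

The 4-move cap with required stops at L leaves no slack for detours.
Route from B: down 2 to L, right 2 to N — 4 moves in all.
Check: all required cells visited; 4 ≤ 4 moves.

B -> H -> L -> M -> N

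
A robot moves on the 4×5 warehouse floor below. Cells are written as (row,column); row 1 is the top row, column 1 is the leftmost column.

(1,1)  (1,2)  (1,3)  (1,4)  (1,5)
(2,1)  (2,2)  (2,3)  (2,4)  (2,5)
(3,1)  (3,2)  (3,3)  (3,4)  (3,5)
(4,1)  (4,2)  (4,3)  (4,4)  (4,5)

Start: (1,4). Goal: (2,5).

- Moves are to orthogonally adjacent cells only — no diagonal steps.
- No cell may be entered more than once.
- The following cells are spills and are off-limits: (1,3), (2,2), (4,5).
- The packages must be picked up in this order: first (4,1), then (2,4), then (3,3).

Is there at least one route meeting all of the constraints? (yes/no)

no

Ignoring the required order, 1 revisit-free route from (1,4) to (2,5) passes through all of (4,1), (2,4), and (3,3); the waypoint orders that occur are (2,4) → (3,3) → (4,1) (1) — never (4,1) → (2,4) → (3,3).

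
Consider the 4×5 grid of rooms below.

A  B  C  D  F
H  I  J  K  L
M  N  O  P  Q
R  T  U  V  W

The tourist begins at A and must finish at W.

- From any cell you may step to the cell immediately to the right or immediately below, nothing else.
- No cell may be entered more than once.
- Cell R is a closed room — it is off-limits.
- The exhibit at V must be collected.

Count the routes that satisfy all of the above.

19

A right/down-only route from A to W makes exactly 3 down-moves and 4 right-moves in some order.
With no other constraints that would be C(7,3) = 35 routes.
Split at V and multiply the segment counts (each segment already excludes blocked cells): A→V: 19; V→W: 1; product = 19.
That gives 19 routes.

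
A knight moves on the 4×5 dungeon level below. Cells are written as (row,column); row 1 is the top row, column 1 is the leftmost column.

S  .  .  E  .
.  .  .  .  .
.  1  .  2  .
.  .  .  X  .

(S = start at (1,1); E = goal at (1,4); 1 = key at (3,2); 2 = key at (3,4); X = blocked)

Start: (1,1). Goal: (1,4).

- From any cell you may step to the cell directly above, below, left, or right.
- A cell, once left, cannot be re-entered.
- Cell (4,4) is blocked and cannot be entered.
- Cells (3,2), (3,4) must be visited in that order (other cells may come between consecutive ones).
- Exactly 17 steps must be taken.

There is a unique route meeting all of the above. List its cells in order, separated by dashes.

The waypoints must appear in the order (3,2), (3,4), with no cell reused.
Route from (1,1): 3× down (reaching (4,1)), 2× right (reaching (4,3)), up to (3,3), left to (3,2), 2× up (reaching (1,2)), right to (1,3), down to (2,3), right to (2,4), down to (3,4), right to (3,5), 2× up (reaching (1,5)), left to (1,4) — 17 moves in all.
Check: order respected (1 at step 7, 2 at step 13); 17 moves as required.

(1,1) - (2,1) - (3,1) - (4,1) - (4,2) - (4,3) - (3,3) - (3,2) - (2,2) - (1,2) - (1,3) - (2,3) - (2,4) - (3,4) - (3,5) - (2,5) - (1,5) - (1,4)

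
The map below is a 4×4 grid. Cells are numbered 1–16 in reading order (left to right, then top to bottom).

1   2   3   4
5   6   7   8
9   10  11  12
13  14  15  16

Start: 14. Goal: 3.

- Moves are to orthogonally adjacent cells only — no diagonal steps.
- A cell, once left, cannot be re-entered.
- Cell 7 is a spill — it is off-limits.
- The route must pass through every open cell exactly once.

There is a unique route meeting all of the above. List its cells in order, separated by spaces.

Need to visit all 15 open cells exactly once, starting at 14 and ending at 3.
Cell 1 has only two open neighbours (5 and 2), so the path must pass straight through it: one of those is the cell it's entered from and the other is where it exits.
Route from 14: left 1 to 13, up 3 to 1, right 1 to 2, down 2 to 10, right 1 to 11, down 1 to 15, right 1 to 16, up 3 to 4, left 1 to 3 — 14 moves in all.
Check: all 15 open cells covered.

14 13 9 5 1 2 6 10 11 15 16 12 8 4 3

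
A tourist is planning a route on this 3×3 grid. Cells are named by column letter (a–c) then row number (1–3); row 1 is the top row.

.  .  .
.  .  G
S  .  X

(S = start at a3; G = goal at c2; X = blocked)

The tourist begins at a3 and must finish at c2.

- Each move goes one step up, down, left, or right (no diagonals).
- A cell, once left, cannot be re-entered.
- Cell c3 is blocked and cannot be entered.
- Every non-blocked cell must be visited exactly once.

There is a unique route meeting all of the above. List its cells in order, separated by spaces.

a3 b3 b2 a2 a1 b1 c1 c2

Need to visit all 8 open cells exactly once, starting at a3 and ending at c2.
Cell b3 has only two open neighbours (b2 and a3), so the path must pass straight through it: one of those is the cell it's entered from and the other is where it exits.
Route from a3: right to b3, up to b2, left to a2, up to a1, 2× right (reaching c1), down to c2 — 7 moves in all.
Check: all 8 open cells covered.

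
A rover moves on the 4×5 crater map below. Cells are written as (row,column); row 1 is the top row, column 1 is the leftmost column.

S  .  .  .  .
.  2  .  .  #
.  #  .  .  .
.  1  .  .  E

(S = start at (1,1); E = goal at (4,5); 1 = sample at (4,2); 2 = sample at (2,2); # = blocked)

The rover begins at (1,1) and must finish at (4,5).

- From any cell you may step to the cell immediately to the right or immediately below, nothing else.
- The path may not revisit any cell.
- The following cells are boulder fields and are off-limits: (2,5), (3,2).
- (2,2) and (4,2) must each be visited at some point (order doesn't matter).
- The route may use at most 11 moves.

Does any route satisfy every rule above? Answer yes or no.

Right/down moves force the required cells to be taken in the order (2,2), (4,2). Every right/down route from (2,2) to (4,2) runs into a blocked cell, so that leg cannot be completed.

no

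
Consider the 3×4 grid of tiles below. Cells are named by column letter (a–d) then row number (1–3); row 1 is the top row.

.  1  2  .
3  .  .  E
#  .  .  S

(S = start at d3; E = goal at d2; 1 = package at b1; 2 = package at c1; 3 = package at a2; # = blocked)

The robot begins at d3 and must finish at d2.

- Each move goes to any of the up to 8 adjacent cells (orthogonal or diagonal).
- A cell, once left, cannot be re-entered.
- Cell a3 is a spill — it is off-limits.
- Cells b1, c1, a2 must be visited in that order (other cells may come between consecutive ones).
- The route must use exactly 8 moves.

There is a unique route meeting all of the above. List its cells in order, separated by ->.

The waypoints must appear in the order b1, c1, a2, with no cell reused.
Route from d3: 2× up-left (reaching b1), right to c1, down-left to b2, left to a2, down-right to b3, right to c3, up-right to d2 — 8 moves in all.
Check: order respected (1 at step 2, 2 at step 3, 3 at step 5); 8 moves as required.

d3 -> c2 -> b1 -> c1 -> b2 -> a2 -> b3 -> c3 -> d2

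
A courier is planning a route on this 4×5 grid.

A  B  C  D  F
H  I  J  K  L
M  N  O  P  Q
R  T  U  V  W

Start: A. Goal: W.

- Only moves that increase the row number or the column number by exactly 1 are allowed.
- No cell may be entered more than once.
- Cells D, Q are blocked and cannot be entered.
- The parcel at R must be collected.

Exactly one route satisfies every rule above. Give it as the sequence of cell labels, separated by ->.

A -> H -> M -> R -> T -> U -> V -> W

Moves only go right or down, so the column and row indices never decrease.
Route from A: 3× down (reaching R), 4× right (reaching W) — 7 moves in all.
Check: all required cells visited.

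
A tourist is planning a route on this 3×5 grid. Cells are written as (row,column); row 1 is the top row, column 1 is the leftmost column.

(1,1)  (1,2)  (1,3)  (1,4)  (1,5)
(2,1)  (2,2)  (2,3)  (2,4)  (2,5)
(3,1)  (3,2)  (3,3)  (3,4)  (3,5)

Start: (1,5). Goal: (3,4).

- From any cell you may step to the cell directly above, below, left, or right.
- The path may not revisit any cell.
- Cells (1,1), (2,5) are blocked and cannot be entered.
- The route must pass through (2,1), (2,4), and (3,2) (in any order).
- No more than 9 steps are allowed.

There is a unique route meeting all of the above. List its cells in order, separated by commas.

(1,5), (1,4), (2,4), (2,3), (2,2), (2,1), (3,1), (3,2), (3,3), (3,4)

The 9-move cap with required stops at (2,1), (2,4), (3,2) leaves no slack for detours.
Route from (1,5): left 1 to (1,4), down 1 to (2,4), left 3 to (2,1), down 1 to (3,1), right 3 to (3,4) — 9 moves in all.
Check: all required cells visited; 9 ≤ 9 moves.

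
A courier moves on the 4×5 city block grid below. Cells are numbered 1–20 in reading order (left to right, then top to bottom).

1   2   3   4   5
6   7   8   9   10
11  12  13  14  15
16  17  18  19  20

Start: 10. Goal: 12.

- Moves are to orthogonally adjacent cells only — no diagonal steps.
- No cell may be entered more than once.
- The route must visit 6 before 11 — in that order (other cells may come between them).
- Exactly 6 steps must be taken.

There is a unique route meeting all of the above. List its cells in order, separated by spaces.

10 9 8 7 6 11 12

The waypoints must appear in the order 6, 11, with no cell reused.
Route from 10: 4× left (reaching 6), down to 11, right to 12 — 6 moves in all.
Check: order respected (6 at step 4, 11 at step 5); 6 moves as required.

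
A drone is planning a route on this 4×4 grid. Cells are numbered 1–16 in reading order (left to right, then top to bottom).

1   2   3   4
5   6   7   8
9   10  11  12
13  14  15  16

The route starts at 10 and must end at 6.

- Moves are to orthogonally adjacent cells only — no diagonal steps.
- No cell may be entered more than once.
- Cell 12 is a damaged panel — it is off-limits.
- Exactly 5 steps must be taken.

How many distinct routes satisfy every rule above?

4

Need simple routes of exactly 5 moves from 10 to 6 (Manhattan distance 1, so 2 moves are spent on a detour and 2 undoing it).
Enumerating: 10 14 13 9 5 6 | 10 14 15 11 7 6 | 10 9 5 1 2 6 | 10 11 7 3 2 6.
That gives 4 routes.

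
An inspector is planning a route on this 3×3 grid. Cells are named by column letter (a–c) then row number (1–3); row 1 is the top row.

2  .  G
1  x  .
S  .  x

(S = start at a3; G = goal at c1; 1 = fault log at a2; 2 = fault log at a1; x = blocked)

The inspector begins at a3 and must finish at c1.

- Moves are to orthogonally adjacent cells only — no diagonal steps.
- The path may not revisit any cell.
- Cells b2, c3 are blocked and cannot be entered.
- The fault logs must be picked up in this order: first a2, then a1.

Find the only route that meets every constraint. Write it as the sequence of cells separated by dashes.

The waypoints must appear in the order a2, a1, with no cell reused.
Route from a3: 2× up (reaching a1), 2× right (reaching c1) — 4 moves in all.
Check: order respected (1 at step 1, 2 at step 2).

a3 - a2 - a1 - b1 - c1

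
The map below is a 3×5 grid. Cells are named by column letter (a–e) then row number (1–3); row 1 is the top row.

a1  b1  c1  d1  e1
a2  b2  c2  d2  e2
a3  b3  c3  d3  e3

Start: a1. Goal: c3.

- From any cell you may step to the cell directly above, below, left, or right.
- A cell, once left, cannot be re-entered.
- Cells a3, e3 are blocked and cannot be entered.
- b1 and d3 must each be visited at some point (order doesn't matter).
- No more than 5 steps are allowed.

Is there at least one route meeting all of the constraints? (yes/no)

Even ignoring the no-revisit rule, getting from a1 to c3, taking the cheapest ordering a1 → b1 → d3 → c3 needs at least 1 + 4 + 1 = 6 moves (Manhattan distance per leg), which exceeds the 5-move limit.

no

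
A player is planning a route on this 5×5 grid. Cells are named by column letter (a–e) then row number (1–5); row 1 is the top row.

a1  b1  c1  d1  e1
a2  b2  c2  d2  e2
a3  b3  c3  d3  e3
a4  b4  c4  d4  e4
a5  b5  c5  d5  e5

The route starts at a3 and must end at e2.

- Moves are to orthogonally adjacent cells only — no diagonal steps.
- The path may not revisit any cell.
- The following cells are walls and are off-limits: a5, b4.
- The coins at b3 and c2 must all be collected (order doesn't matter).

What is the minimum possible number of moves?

5

Any route passes through b3 and c2 in some order between a3 and e2. Summing Manhattan distances along each leg and taking the cheapest ordering (a3 → b3 → c2 → e2) gives a lower bound of 1 + 2 + 2 = 5 moves.
A route of 5 moves achieves this: a3 → b3 → b2 → c2 → d2 → e2.
Since 5 matches the lower bound, it is optimal.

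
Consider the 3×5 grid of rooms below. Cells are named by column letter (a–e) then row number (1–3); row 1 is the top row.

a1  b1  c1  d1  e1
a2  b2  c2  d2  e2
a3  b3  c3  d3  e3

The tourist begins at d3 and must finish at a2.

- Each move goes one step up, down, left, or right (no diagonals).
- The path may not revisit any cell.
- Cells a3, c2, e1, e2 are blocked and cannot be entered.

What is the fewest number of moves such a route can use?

The Manhattan distance from d3 to a2 is |3−2| + |4−1| = 4, so at least 4 moves are needed.
A route of 4 moves achieves this: d3 → c3 → b3 → b2 → a2.
Since 4 matches the lower bound, it is optimal.

4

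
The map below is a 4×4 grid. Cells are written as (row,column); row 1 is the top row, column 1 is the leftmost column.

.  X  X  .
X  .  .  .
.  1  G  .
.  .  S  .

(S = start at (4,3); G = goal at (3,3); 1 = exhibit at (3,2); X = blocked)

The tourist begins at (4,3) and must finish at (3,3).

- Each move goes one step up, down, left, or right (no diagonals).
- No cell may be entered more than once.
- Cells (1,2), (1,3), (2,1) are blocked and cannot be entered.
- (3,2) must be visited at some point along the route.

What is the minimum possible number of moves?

Any route passes through (3,2) somewhere between (4,3) and (3,3). Summing Manhattan distances along the two legs ((4,3) → (3,2) → (3,3)) gives a lower bound of 2 + 1 = 3 moves.
A route of 3 moves achieves this: (4,3) → (4,2) → (3,2) → (3,3).
Since 3 matches the lower bound, it is optimal.

3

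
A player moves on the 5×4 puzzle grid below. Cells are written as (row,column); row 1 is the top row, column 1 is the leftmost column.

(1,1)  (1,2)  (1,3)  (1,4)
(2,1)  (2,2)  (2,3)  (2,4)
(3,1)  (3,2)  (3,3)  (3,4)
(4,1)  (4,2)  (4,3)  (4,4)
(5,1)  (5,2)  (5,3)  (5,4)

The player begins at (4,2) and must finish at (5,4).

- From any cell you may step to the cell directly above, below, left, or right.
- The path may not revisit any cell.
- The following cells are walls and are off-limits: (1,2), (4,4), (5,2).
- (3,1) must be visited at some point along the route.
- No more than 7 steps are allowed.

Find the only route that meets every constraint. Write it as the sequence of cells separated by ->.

(4,2) -> (4,1) -> (3,1) -> (3,2) -> (3,3) -> (4,3) -> (5,3) -> (5,4)

The 7-move cap with required stops at (3,1) leaves no slack for detours.
Route from (4,2): left to (4,1), up to (3,1), 2× right (reaching (3,3)), 2× down (reaching (5,3)), right to (5,4) — 7 moves in all.
Check: all required cells visited; 7 ≤ 7 moves.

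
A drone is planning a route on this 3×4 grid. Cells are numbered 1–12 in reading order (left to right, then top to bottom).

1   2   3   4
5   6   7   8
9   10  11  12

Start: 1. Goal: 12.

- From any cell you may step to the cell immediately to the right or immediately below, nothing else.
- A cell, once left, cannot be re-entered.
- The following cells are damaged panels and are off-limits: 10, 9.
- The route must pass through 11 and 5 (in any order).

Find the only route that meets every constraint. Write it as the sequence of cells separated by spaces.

1 5 6 7 11 12

Moves only go right or down, so the column and row indices never decrease.
Route from 1: down 1 to 5, right 2 to 7, down 1 to 11, right 1 to 12 — 5 moves in all.
Check: all required cells visited.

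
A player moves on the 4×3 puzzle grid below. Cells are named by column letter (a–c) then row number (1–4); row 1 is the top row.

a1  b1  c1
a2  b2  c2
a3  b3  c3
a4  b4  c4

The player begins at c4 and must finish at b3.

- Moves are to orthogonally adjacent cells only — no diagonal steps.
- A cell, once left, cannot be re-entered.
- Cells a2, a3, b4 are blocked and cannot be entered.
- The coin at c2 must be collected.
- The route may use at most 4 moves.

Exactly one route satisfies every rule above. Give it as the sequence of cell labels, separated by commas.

c4, c3, c2, b2, b3

The budget equals the shortest possible length, so every move has to be on a shortest route through the required cells.
Route from c4: up 2 to c2, left 1 to b2, down 1 to b3 — 4 moves in all.
Check: all required cells visited; 4 ≤ 4 moves.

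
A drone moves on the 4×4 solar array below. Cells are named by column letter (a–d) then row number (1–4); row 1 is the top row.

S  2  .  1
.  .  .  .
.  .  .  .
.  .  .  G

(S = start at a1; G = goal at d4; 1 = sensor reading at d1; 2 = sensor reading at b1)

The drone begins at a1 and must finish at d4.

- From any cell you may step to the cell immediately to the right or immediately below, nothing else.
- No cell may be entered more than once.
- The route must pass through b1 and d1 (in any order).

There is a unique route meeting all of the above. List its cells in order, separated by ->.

Moves only go right or down, so the column and row indices never decrease.
Route from a1: 3× right (reaching d1), 3× down (reaching d4) — 6 moves in all.
Check: all required cells visited.

a1 -> b1 -> c1 -> d1 -> d2 -> d3 -> d4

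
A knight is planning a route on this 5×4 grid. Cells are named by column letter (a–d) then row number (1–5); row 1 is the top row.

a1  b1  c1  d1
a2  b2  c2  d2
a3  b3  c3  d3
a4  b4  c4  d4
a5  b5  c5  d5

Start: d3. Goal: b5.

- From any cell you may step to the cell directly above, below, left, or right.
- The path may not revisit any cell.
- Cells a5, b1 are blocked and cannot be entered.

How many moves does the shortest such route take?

The Manhattan distance from d3 to b5 is |3−5| + |4−2| = 4, so at least 4 moves are needed.
A route of 4 moves achieves this: d3 → d4 → d5 → c5 → b5.
Since 4 matches the lower bound, it is optimal.

4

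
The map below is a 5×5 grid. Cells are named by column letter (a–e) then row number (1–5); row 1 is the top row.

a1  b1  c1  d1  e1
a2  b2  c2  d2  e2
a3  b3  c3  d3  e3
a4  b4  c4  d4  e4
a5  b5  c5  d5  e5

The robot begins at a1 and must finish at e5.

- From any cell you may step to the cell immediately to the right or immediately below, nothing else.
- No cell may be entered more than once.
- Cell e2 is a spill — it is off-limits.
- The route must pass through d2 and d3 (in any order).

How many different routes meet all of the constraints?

A right/down-only route from a1 to e5 makes exactly 4 down-moves and 4 right-moves in some order.
With no other constraints that would be C(8,4) = 70 routes.
A monotone route can only reach the required cells in the order d2, d3, so split there and multiply the segment counts (each segment already excludes blocked cells): a1→d2: 4; d2→d3: 1; d3→e5: 3; product = 12.
That gives 12 routes.

12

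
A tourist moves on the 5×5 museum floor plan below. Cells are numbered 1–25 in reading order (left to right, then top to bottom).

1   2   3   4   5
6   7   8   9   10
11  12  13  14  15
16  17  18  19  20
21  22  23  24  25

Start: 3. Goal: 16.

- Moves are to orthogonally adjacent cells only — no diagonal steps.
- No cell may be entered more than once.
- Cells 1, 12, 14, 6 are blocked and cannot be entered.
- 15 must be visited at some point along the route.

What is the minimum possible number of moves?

9

Any route passes through 15 somewhere between 3 and 16. Summing Manhattan distances along the two legs (3 → 15 → 16) gives a lower bound of 4 + 5 = 9 moves.
A route of 9 moves achieves this: 3 → 8 → 9 → 10 → 15 → 20 → 19 → 18 → 17 → 16.
Since 9 matches the lower bound, it is optimal.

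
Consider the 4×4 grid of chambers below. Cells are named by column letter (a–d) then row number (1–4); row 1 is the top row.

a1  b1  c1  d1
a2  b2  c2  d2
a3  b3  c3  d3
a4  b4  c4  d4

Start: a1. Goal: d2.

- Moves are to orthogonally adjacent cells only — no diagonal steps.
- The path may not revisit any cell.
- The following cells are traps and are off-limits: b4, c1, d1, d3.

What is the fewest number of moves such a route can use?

4

The Manhattan distance from a1 to d2 is |1−2| + |1−4| = 4, so at least 4 moves are needed.
A route of 4 moves achieves this: a1 → a2 → b2 → c2 → d2.
Since 4 matches the lower bound, it is optimal.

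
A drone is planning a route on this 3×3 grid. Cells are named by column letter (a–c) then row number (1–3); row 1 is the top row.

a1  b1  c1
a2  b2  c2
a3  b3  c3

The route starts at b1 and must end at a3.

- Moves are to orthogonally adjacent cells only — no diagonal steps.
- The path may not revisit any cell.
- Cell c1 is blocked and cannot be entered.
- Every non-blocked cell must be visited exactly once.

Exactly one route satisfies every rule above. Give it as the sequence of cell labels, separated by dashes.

b1 - a1 - a2 - b2 - c2 - c3 - b3 - a3

Need to visit all 8 open cells exactly once, starting at b1 and ending at a3.
Cell c2 has only two open neighbours (c3 and b2), so the path must pass straight through it: one of those is the cell it's entered from and the other is where it exits.
Route from b1: left to a1, down to a2, 2× right (reaching c2), down to c3, 2× left (reaching a3) — 7 moves in all.
Check: all 8 open cells covered.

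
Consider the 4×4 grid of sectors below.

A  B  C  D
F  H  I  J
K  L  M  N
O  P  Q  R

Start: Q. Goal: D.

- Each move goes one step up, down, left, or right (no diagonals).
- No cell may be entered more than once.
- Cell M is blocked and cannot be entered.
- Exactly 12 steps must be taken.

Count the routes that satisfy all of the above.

2

Need simple routes of exactly 12 moves from Q to D (Manhattan distance 4, so 4 moves are spent on a detour and 4 undoing it).
Enumerating: Q P O K L H F A B C I J D | Q R N J I H L K F A B C D.
That gives 2 routes.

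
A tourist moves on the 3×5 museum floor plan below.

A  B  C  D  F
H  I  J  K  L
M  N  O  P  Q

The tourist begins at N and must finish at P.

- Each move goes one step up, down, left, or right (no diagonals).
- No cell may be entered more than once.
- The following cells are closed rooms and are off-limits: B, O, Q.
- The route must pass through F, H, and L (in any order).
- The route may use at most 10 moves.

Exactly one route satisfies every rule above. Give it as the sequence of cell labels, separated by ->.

The 10-move cap with required stops at F, H, L leaves no slack for detours.
Route from N: left to M, up to H, 2× right (reaching J), up to C, 2× right (reaching F), down to L, left to K, down to P — 10 moves in all.
Check: all required cells visited; 10 ≤ 10 moves.

N -> M -> H -> I -> J -> C -> D -> F -> L -> K -> P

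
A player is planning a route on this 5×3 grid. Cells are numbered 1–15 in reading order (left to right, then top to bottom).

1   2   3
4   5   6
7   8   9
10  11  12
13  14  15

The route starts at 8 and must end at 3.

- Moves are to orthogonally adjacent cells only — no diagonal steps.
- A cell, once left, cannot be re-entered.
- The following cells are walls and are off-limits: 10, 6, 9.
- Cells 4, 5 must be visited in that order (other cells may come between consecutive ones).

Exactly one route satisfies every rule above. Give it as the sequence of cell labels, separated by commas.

8, 7, 4, 5, 2, 3

The waypoints must appear in the order 4, 5, with no cell reused.
Route from 8: left to 7, up to 4, right to 5, up to 2, right to 3 — 5 moves in all.
Check: order respected (4 at step 2, 5 at step 3).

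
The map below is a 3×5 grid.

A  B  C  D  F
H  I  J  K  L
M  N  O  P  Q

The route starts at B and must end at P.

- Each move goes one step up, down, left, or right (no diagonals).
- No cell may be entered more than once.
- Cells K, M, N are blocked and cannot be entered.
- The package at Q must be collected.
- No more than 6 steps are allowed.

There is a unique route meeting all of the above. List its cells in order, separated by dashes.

The budget equals the shortest possible length, so every move has to be on a shortest route through the required cells.
Route from B: right 3 to F, down 2 to Q, left 1 to P — 6 moves in all.
Check: all required cells visited; 6 ≤ 6 moves.

B - C - D - F - L - Q - P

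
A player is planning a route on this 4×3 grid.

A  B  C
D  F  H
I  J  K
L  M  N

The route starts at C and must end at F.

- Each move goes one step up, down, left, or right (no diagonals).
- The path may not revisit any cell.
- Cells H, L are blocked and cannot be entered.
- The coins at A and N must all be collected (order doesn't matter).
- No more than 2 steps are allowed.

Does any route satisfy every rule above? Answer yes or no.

Even ignoring the no-revisit rule, getting from C to F, taking the cheapest ordering C → A → N → F needs at least 2 + 5 + 3 = 10 moves (Manhattan distance per leg), which exceeds the 2-move limit.

no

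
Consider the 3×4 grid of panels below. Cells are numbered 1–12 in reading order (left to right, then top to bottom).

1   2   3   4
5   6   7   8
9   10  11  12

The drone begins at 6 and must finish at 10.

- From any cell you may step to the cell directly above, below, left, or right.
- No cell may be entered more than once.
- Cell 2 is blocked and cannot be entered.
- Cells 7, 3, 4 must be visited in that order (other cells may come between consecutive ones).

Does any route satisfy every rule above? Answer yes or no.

One route that works: 6 → 7 → 3 → 4 → 8 → 12 → 11 → 10.

yes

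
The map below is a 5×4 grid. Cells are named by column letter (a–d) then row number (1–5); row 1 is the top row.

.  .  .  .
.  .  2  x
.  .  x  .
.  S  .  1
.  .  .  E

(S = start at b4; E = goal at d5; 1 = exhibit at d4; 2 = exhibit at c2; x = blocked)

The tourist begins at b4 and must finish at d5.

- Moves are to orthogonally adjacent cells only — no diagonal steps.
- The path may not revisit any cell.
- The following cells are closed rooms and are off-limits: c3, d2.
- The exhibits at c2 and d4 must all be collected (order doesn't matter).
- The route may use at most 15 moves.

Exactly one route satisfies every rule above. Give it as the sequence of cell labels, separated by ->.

The budget equals the shortest possible length, so every move has to be on a shortest route through the required cells.
Route from b4: 2× up (reaching b2), right to c2, up to c1, 2× left (reaching a1), 4× down (reaching a5), 2× right (reaching c5), up to c4, right to d4, down to d5 — 15 moves in all.
Check: all required cells visited; 15 ≤ 15 moves.

b4 -> b3 -> b2 -> c2 -> c1 -> b1 -> a1 -> a2 -> a3 -> a4 -> a5 -> b5 -> c5 -> c4 -> d4 -> d5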